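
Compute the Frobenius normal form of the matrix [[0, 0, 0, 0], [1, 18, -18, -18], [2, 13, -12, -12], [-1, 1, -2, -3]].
The invariant factors of A (the non-unit diagonal entries of the Smith normal form of xI - A over ℚ[x]) are x(x - 3)(x^2 - 6), each dividing the next. The characteristic polynomial is their product, x(x - 3)(x^2 - 6).

The rational canonical form is the block-diagonal matrix of companion matrices C(f_i):
R = [[0, 0, 0, 0], [1, 0, 0, -18], [0, 1, 0, 6], [0, 0, 1, 3]].

Note the characteristic polynomial does not split into linear factors over ℚ, so A has no Jordan form over ℚ; the rational canonical form exists over any field.

R = [[0, 0, 0, 0], [1, 0, 0, -18], [0, 1, 0, 6], [0, 0, 1, 3]]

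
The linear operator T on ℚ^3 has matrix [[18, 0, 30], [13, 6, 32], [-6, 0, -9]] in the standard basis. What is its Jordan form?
J = [[3, 0, 0], [0, 6, 1], [0, 0, 6]]

The characteristic polynomial is det(xI - A) = (x - 6)^2(x - 3), so the eigenvalues are 3 (algebraic multiplicity 1), 6 (algebraic multiplicity 2).

For λ = 3: algebraic multiplicity 1 gives one 1×1 block.

For λ = 6: rank(A - 6I) = 2, rank((A - 6I)^2) = 1. The eigenspace has dimension 3 - 2 = 1, so there is 1 Jordan block; the rank sequence gives block sizes [2].

Assembling the blocks gives the Jordan form J above.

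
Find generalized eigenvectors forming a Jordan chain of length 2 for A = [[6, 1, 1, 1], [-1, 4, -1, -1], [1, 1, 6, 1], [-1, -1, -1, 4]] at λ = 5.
v_1 = [[0, 1, -2, 2]]^T, v_2 = [[1, -1, 1, -1]]^T

We seek v_1 ∈ ker((A - 5I)^2) \ ker(A - 5I), then set v_{i+1} = (A - 5I) v_i.

One such chain is v_1 = [[0, 1, -2, 2]]^T, v_2 = [[1, -1, 1, -1]]^T. Check: (A - 5I) v_2 = [[0, 0, 0, 0]]^T = 0.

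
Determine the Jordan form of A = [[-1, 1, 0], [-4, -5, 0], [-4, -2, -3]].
J = [[-3, 1, 0], [0, -3, 0], [0, 0, -3]]

The characteristic polynomial is det(xI - A) = (x + 3)^3, so the eigenvalues are -3 (algebraic multiplicity 3).

For λ = -3: rank(A + 3I) = 1, rank((A + 3I)^2) = 0. The eigenspace has dimension 3 - 1 = 2, so there are 2 Jordan blocks; the rank sequence gives block sizes [2, 1].

Assembling the blocks gives the Jordan form J above.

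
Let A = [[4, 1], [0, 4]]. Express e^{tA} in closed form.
A has Jordan form J = [[4, 1], [0, 4]] with A = PJP^{-1}, so e^{tA} = P e^{tJ} P^{-1}.

For a Jordan block J_k(λ), e^{tJ_k(λ)} = e^{λt} · (I + tN + t^2 N^2/2! + ... + t^{k-1} N^{k-1}/(k-1)!) where N is the nilpotent superdiagonal part.

Assembling the blocks and conjugating back gives the entries of e^{tA} as shown above.

e^{tA} = [[e^{4*t}, t*e^{4*t}], [0, e^{4*t}]]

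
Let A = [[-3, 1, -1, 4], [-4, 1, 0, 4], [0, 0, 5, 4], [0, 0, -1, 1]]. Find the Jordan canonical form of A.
The characteristic polynomial is det(xI - A) = (x - 3)^2(x + 1)^2, so the eigenvalues are -1 (algebraic multiplicity 2), 3 (algebraic multiplicity 2).

For λ = -1: rank(A + I) = 3, rank((A + I)^2) = 2. The eigenspace has dimension 4 - 3 = 1, so there is 1 Jordan block; the rank sequence gives block sizes [2].

For λ = 3: rank(A - 3I) = 3, rank((A - 3I)^2) = 2. The eigenspace has dimension 4 - 3 = 1, so there is 1 Jordan block; the rank sequence gives block sizes [2].

Assembling the blocks gives the Jordan form J above.

J = [[-1, 1, 0, 0], [0, -1, 0, 0], [0, 0, 3, 1], [0, 0, 0, 3]]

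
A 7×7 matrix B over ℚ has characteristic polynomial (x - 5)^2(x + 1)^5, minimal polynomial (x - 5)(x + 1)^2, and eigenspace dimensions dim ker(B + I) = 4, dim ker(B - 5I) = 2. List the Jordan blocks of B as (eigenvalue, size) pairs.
Jordan blocks: (-1, 2), (-1, 1), (-1, 1), (-1, 1), (5, 1), (5, 1)

λ = -1: algebraic multiplicity 5 (exponent in χ_B), largest block size 2 (exponent in m_B), 4 blocks (geometric multiplicity). These force block sizes [2, 1, 1, 1].
λ = 5: algebraic multiplicity 2 (exponent in χ_B), largest block size 1 (exponent in m_B), 2 blocks (geometric multiplicity). These force block sizes [1, 1].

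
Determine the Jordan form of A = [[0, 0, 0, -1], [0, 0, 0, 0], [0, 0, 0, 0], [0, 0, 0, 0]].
J = [[0, 1, 0, 0], [0, 0, 0, 0], [0, 0, 0, 0], [0, 0, 0, 0]]

The characteristic polynomial is det(xI - A) = x^4, so the eigenvalues are 0 (algebraic multiplicity 4).

For λ = 0: rank(A) = 1, rank(A^2) = 0. The eigenspace has dimension 4 - 1 = 3, so there are 3 Jordan blocks; the rank sequence gives block sizes [2, 1, 1].

Assembling the blocks gives the Jordan form J above.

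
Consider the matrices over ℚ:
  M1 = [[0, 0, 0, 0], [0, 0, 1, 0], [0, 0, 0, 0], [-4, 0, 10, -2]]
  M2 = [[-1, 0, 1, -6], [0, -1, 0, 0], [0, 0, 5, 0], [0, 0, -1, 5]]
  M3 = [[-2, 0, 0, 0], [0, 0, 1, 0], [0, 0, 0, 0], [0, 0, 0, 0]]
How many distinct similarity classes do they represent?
Characteristic polynomials: χ_{M1} = x^3(x + 2), χ_{M2} = (x - 5)^2(x + 1)^2, χ_{M3} = x^3(x + 2).

{M1, M3}: invariant factors x, x^2(x + 2).

{M2}: invariant factors x + 1, (x - 5)^2(x + 1).

Matrices are similar if and only if their invariant-factor lists agree; the partition into similarity classes is {M1, M3}, {M2}.

2 classes: {M1, M3}, {M2}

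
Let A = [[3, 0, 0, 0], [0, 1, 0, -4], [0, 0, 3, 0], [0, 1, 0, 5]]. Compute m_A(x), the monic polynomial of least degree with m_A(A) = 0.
The characteristic polynomial factors as (x - 3)^4. The minimal polynomial is ∏(x - λ)^{k_λ} where k_λ is the size of the largest Jordan block at λ.

For λ = 3: rank(A - 3I) = 1, and the largest Jordan block has size 2 (the smallest k with rank((A - 3I)^k) = rank((A - 3I)^(k+1))).

So m_A(x) = (x - 3)^2.

m_A(x) = (x - 3)^2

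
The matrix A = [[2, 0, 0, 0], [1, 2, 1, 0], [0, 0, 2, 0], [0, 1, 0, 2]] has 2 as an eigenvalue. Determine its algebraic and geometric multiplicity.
algebraic multiplicity 4, geometric multiplicity 2

The characteristic polynomial is (x - 2)^4, so the factor x - 2 appears with exponent 4: the algebraic multiplicity is 4.

rank(A - 2I) = 2, so the eigenspace has dimension 4 - 2 = 2: the geometric multiplicity is 2.

Since 2 < 4, A is not diagonalizable.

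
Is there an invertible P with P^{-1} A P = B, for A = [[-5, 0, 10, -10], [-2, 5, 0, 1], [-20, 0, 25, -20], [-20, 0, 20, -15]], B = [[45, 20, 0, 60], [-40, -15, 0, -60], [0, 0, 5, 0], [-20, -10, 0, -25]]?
Both have characteristic polynomial (x - 5)^3(x + 5), but the minimal polynomial of A is (x - 5)^2(x + 5) while the minimal polynomial of B is (x - 5)(x + 5). The minimal polynomial is a similarity invariant, so A and B are not similar.

No.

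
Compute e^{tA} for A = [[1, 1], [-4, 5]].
e^{tA} = [[(1 - 2*t)*e^{3*t}, t*e^{3*t}], [-4*t*e^{3*t}, (2*t + 1)*e^{3*t}]]

A has Jordan form J = [[3, 1], [0, 3]] with A = PJP^{-1}, so e^{tA} = P e^{tJ} P^{-1}.

For a Jordan block J_k(λ), e^{tJ_k(λ)} = e^{λt} · (I + tN + t^2 N^2/2! + ... + t^{k-1} N^{k-1}/(k-1)!) where N is the nilpotent superdiagonal part.

Assembling the blocks and conjugating back gives the entries of e^{tA} as shown above.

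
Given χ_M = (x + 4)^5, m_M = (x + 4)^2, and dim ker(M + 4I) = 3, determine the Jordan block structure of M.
λ = -4: algebraic multiplicity 5 (exponent in χ_M), largest block size 2 (exponent in m_M), 3 blocks (geometric multiplicity). These force block sizes [2, 2, 1].

Jordan blocks: (-4, 2), (-4, 2), (-4, 1)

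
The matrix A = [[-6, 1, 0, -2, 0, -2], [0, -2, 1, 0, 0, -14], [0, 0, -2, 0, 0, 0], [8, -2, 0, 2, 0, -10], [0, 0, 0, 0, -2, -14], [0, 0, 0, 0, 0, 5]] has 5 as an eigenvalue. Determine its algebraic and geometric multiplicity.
The characteristic polynomial is (x - 5)(x + 2)^5, so the factor x - 5 appears with exponent 1: the algebraic multiplicity is 1.

rank(A - 5I) = 5, so the eigenspace has dimension 6 - 5 = 1: the geometric multiplicity is 1.

algebraic multiplicity 1, geometric multiplicity 1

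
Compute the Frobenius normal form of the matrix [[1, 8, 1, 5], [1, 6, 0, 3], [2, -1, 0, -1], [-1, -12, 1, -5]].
The invariant factors of A (the non-unit diagonal entries of the Smith normal form of xI - A over ℚ[x]) are (x - 2)(x^3 + 3x + 2), each dividing the next. The characteristic polynomial is their product, (x - 2)(x^3 + 3x + 2).

The rational canonical form is the block-diagonal matrix of companion matrices C(f_i):
R = [[0, 0, 0, 4], [1, 0, 0, 4], [0, 1, 0, -3], [0, 0, 1, 2]].

Note the characteristic polynomial does not split into linear factors over ℚ, so A has no Jordan form over ℚ; the rational canonical form exists over any field.

R = [[0, 0, 0, 4], [1, 0, 0, 4], [0, 1, 0, -3], [0, 0, 1, 2]]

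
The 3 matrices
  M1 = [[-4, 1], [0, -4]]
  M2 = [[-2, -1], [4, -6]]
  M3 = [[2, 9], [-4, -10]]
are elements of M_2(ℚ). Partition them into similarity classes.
Characteristic polynomials: χ_{M1} = (x + 4)^2, χ_{M2} = (x + 4)^2, χ_{M3} = (x + 4)^2.

{M1, M2, M3}: invariant factors (x + 4)^2.

Matrices are similar if and only if their invariant-factor lists agree; the partition into similarity classes is {M1, M2, M3}.

1 class: {M1, M2, M3}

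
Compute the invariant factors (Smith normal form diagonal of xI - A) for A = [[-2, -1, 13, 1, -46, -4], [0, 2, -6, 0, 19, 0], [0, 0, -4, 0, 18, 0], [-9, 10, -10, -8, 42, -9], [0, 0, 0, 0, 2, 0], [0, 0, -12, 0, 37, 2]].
The Jordan structure of A has elementary divisors (x + 5)^2, (x + 4), (x - 2)^2, (x - 2). Arranging the block sizes at each eigenvalue in decreasing order and taking row products gives the invariant factors.

Invariant factors (smallest first, each dividing the next): x - 2, (x - 2)^2(x + 4)(x + 5)^2.

Check: the last factor (x - 2)^2(x + 4)(x + 5)^2 is the minimal polynomial, and the product (x - 2)^3(x + 4)(x + 5)^2 is the characteristic polynomial.

x - 2, (x - 2)^2(x + 4)(x + 5)^2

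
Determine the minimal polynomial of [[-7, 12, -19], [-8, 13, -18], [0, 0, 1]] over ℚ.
m_A(x) = (x - 5)(x - 1)^2

The characteristic polynomial factors as (x - 5)(x - 1)^2. The minimal polynomial is ∏(x - λ)^{k_λ} where k_λ is the size of the largest Jordan block at λ.

For λ = 1: rank(A - I) = 2, and the largest Jordan block has size 2 (the smallest k with rank((A - I)^k) = rank((A - I)^(k+1))).
For λ = 5: rank(A - 5I) = 2, and the largest Jordan block has size 1 (the smallest k with rank((A - 5I)^k) = rank((A - 5I)^(k+1))).

So m_A(x) = (x - 5)(x - 1)^2.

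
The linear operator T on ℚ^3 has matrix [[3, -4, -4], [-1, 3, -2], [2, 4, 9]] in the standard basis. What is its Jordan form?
The characteristic polynomial is det(xI - A) = (x - 5)^3, so the eigenvalues are 5 (algebraic multiplicity 3).

For λ = 5: rank(A - 5I) = 1, rank((A - 5I)^2) = 0. The eigenspace has dimension 3 - 1 = 2, so there are 2 Jordan blocks; the rank sequence gives block sizes [2, 1].

Assembling the blocks gives the Jordan form J above.

J = [[5, 1, 0], [0, 5, 0], [0, 0, 5]]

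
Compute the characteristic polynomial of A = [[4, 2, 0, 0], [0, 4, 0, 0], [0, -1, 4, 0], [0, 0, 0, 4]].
χ_A(x) = (x - 4)^4

xI - A = [[x - 4, -2, 0, 0], [0, x - 4, 0, 0], [0, 1, x - 4, 0], [0, 0, 0, x - 4]].

Expanding det(xI - A) along the first row:
det(xI - A) = + (x - 4)·det([[x - 4, 0, 0], [1, x - 4, 0], [0, 0, x - 4]]) - (-2)·det([[0, 0, 0], [0, x - 4, 0], [0, 0, x - 4]]) + (0)·det([[0, x - 4, 0], [0, 1, 0], [0, 0, x - 4]]) - (0)·det([[0, x - 4, 0], [0, 1, x - 4], [0, 0, 0]]).

Evaluating gives χ_A(x) = x^4 - 16x^3 + 96x^2 - 256x + 256 = (x - 4)^4.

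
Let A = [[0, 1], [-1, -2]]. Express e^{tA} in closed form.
e^{tA} = [[(t + 1)*e^{-t}, t*e^{-t}], [-t*e^{-t}, (1 - t)*e^{-t}]]

A has Jordan form J = [[-1, 1], [0, -1]] with A = PJP^{-1}, so e^{tA} = P e^{tJ} P^{-1}.

For a Jordan block J_k(λ), e^{tJ_k(λ)} = e^{λt} · (I + tN + t^2 N^2/2! + ... + t^{k-1} N^{k-1}/(k-1)!) where N is the nilpotent superdiagonal part.

Assembling the blocks and conjugating back gives the entries of e^{tA} as shown above.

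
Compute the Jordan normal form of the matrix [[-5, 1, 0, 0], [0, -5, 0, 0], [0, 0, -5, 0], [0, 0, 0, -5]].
J = [[-5, 1, 0, 0], [0, -5, 0, 0], [0, 0, -5, 0], [0, 0, 0, -5]]

The characteristic polynomial is det(xI - A) = (x + 5)^4, so the eigenvalues are -5 (algebraic multiplicity 4).

For λ = -5: rank(A + 5I) = 1, rank((A + 5I)^2) = 0. The eigenspace has dimension 4 - 1 = 3, so there are 3 Jordan blocks; the rank sequence gives block sizes [2, 1, 1].

Assembling the blocks gives the Jordan form J above.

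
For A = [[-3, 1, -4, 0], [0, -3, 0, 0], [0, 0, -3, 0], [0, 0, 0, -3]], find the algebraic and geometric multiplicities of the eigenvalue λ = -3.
The characteristic polynomial is (x + 3)^4, so the factor x + 3 appears with exponent 4: the algebraic multiplicity is 4.

rank(A + 3I) = 1, so the eigenspace has dimension 4 - 1 = 3: the geometric multiplicity is 3.

Since 3 < 4, A is not diagonalizable.

algebraic multiplicity 4, geometric multiplicity 3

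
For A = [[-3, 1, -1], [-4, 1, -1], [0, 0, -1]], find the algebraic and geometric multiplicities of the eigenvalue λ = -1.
The characteristic polynomial is (x + 1)^3, so the factor x + 1 appears with exponent 3: the algebraic multiplicity is 3.

rank(A + I) = 2, so the eigenspace has dimension 3 - 2 = 1: the geometric multiplicity is 1.

Since 1 < 3, A is not diagonalizable.

algebraic multiplicity 3, geometric multiplicity 1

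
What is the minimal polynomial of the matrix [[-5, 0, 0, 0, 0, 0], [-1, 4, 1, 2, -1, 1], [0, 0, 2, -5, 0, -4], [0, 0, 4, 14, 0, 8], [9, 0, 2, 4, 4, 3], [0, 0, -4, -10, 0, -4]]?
m_A(x) = (x - 4)^3(x + 5)

The characteristic polynomial factors as (x - 4)^5(x + 5). The minimal polynomial is ∏(x - λ)^{k_λ} where k_λ is the size of the largest Jordan block at λ.

For λ = -5: rank(A + 5I) = 5, and the largest Jordan block has size 1 (the smallest k with rank((A + 5I)^k) = rank((A + 5I)^(k+1))).
For λ = 4: rank(A - 4I) = 4, and the largest Jordan block has size 3 (the smallest k with rank((A - 4I)^k) = rank((A - 4I)^(k+1))).

So m_A(x) = (x - 4)^3(x + 5).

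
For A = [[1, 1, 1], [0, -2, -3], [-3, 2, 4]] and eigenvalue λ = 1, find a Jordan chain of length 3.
v_1 = [[0, -1, 1]]^T, v_2 = [[0, 0, 1]]^T, v_3 = [[1, -3, 3]]^T

We seek v_1 ∈ ker((A - I)^3) \ ker((A - I)^2), then set v_{i+1} = (A - I) v_i.

One such chain is v_1 = [[0, -1, 1]]^T, v_2 = [[0, 0, 1]]^T, v_3 = [[1, -3, 3]]^T. Check: (A - I) v_3 = [[0, 0, 0]]^T = 0.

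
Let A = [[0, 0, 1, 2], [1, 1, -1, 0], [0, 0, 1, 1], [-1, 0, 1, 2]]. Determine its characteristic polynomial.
xI - A = [[x, 0, -1, -2], [-1, x - 1, 1, 0], [0, 0, x - 1, -1], [1, 0, -1, x - 2]].

Expanding det(xI - A) along the first row:
det(xI - A) = + (x)·det([[x - 1, 1, 0], [0, x - 1, -1], [0, -1, x - 2]]) - (0)·det([[-1, 1, 0], [0, x - 1, -1], [1, -1, x - 2]]) + (-1)·det([[-1, x - 1, 0], [0, 0, -1], [1, 0, x - 2]]) - (-2)·det([[-1, x - 1, 1], [0, 0, x - 1], [1, 0, -1]]).

Evaluating gives χ_A(x) = x^4 - 4x^3 + 6x^2 - 4x + 1 = (x - 1)^4.

χ_A(x) = (x - 1)^4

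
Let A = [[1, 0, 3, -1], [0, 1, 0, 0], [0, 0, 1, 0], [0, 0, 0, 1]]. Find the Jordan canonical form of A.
J = [[1, 1, 0, 0], [0, 1, 0, 0], [0, 0, 1, 0], [0, 0, 0, 1]]

The characteristic polynomial is det(xI - A) = (x - 1)^4, so the eigenvalues are 1 (algebraic multiplicity 4).

For λ = 1: rank(A - I) = 1, rank((A - I)^2) = 0. The eigenspace has dimension 4 - 1 = 3, so there are 3 Jordan blocks; the rank sequence gives block sizes [2, 1, 1].

Assembling the blocks gives the Jordan form J above.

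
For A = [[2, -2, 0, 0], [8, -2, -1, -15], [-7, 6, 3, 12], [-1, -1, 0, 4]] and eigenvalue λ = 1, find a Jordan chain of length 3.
We seek v_1 ∈ ker((A - I)^3) \ ker((A - I)^2), then set v_{i+1} = (A - I) v_i.

One such chain is v_1 = [[0, 0, 1, 0]]^T, v_2 = [[0, -1, 2, 0]]^T, v_3 = [[2, 1, -2, 1]]^T. Check: (A - I) v_3 = [[0, 0, 0, 0]]^T = 0.

v_1 = [[0, 0, 1, 0]]^T, v_2 = [[0, -1, 2, 0]]^T, v_3 = [[2, 1, -2, 1]]^T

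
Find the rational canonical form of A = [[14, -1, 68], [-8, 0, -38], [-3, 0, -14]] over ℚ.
R = [[0, 0, -2], [1, 0, 0], [0, 1, 0]]

The invariant factors of A (the non-unit diagonal entries of the Smith normal form of xI - A over ℚ[x]) are x^3 + 2, each dividing the next. The characteristic polynomial is their product, x^3 + 2.

The rational canonical form is the block-diagonal matrix of companion matrices C(f_i):
R = [[0, 0, -2], [1, 0, 0], [0, 1, 0]].

Note the characteristic polynomial does not split into linear factors over ℚ, so A has no Jordan form over ℚ; the rational canonical form exists over any field.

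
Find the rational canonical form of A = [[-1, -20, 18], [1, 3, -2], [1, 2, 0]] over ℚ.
The invariant factors of A (the non-unit diagonal entries of the Smith normal form of xI - A over ℚ[x]) are (x - 3)(x^2 + x + 6), each dividing the next. The characteristic polynomial is their product, (x - 3)(x^2 + x + 6).

The rational canonical form is the block-diagonal matrix of companion matrices C(f_i):
R = [[0, 0, 18], [1, 0, -3], [0, 1, 2]].

Note the characteristic polynomial does not split into linear factors over ℚ, so A has no Jordan form over ℚ; the rational canonical form exists over any field.

R = [[0, 0, 18], [1, 0, -3], [0, 1, 2]]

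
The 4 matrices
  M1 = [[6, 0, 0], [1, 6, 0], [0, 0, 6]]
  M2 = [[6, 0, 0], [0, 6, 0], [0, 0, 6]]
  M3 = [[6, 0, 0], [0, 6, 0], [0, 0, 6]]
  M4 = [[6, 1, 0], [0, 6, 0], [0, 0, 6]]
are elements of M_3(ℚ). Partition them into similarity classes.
2 classes: {M1, M4}, {M2, M3}

Characteristic polynomials: χ_{M1} = (x - 6)^3, χ_{M2} = (x - 6)^3, χ_{M3} = (x - 6)^3, χ_{M4} = (x - 6)^3.

{M1, M4}: invariant factors x - 6, (x - 6)^2.

{M2, M3}: invariant factors x - 6, x - 6, x - 6.

Matrices are similar if and only if their invariant-factor lists agree; the partition into similarity classes is {M1, M4}, {M2, M3}.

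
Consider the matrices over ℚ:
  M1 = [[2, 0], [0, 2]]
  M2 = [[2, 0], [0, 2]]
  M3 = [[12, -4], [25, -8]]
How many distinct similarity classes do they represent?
2 classes: {M1, M2}, {M3}

Characteristic polynomials: χ_{M1} = (x - 2)^2, χ_{M2} = (x - 2)^2, χ_{M3} = (x - 2)^2.

{M1, M2}: invariant factors x - 2, x - 2.

{M3}: invariant factors (x - 2)^2.

Matrices are similar if and only if their invariant-factor lists agree; the partition into similarity classes is {M1, M2}, {M3}.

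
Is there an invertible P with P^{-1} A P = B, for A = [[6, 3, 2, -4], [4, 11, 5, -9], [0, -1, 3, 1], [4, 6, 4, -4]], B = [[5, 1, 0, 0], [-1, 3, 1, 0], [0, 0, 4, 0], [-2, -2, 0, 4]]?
Yes.

Two matrices over a field are similar if and only if they have the same invariant factors.

Both A and B have characteristic polynomial (x - 4)^4 and minimal polynomial (x - 4)^3. Computing further, both have invariant factors x - 4, (x - 4)^3. Hence A and B are similar.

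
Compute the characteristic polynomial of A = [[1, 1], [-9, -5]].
χ_A(x) = (x + 2)^2

xI - A = [[x - 1, -1], [9, x + 5]].

Expanding det(xI - A) along the first row:
det(xI - A) = + (x - 1)·det([[x + 5]]) - (-1)·det([[9]]).

Evaluating gives χ_A(x) = x^2 + 4x + 4 = (x + 2)^2.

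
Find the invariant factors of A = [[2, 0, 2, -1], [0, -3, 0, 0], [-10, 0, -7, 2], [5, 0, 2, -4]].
x + 3, x + 3, (x + 3)^2

The Jordan structure of A has elementary divisors (x + 3)^2, (x + 3), (x + 3). Arranging the block sizes at each eigenvalue in decreasing order and taking row products gives the invariant factors.

Invariant factors (smallest first, each dividing the next): x + 3, x + 3, (x + 3)^2.

Check: the last factor (x + 3)^2 is the minimal polynomial, and the product (x + 3)^4 is the characteristic polynomial.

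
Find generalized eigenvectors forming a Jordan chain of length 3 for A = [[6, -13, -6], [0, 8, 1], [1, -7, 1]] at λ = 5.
v_1 = [[2, 0, 1]]^T, v_2 = [[-4, 1, -2]]^T, v_3 = [[-5, 1, -3]]^T

We seek v_1 ∈ ker((A - 5I)^3) \ ker((A - 5I)^2), then set v_{i+1} = (A - 5I) v_i.

One such chain is v_1 = [[2, 0, 1]]^T, v_2 = [[-4, 1, -2]]^T, v_3 = [[-5, 1, -3]]^T. Check: (A - 5I) v_3 = [[0, 0, 0]]^T = 0.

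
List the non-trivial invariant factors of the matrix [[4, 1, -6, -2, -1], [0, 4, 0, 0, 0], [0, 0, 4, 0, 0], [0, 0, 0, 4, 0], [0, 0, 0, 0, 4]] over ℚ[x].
x - 4, x - 4, x - 4, (x - 4)^2

The Jordan structure of A has elementary divisors (x - 4)^2, (x - 4), (x - 4), (x - 4). Arranging the block sizes at each eigenvalue in decreasing order and taking row products gives the invariant factors.

Invariant factors (smallest first, each dividing the next): x - 4, x - 4, x - 4, (x - 4)^2.

Check: the last factor (x - 4)^2 is the minimal polynomial, and the product (x - 4)^5 is the characteristic polynomial.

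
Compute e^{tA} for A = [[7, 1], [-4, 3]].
e^{tA} = [[(2*t + 1)*e^{5*t}, t*e^{5*t}], [-4*t*e^{5*t}, (1 - 2*t)*e^{5*t}]]

A has Jordan form J = [[5, 1], [0, 5]] with A = PJP^{-1}, so e^{tA} = P e^{tJ} P^{-1}.

For a Jordan block J_k(λ), e^{tJ_k(λ)} = e^{λt} · (I + tN + t^2 N^2/2! + ... + t^{k-1} N^{k-1}/(k-1)!) where N is the nilpotent superdiagonal part.

Assembling the blocks and conjugating back gives the entries of e^{tA} as shown above.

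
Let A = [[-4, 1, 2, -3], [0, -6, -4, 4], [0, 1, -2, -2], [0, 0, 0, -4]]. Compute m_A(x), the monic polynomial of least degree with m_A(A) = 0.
The characteristic polynomial factors as (x + 4)^4. The minimal polynomial is ∏(x - λ)^{k_λ} where k_λ is the size of the largest Jordan block at λ.

For λ = -4: rank(A + 4I) = 2, and the largest Jordan block has size 2 (the smallest k with rank((A + 4I)^k) = rank((A + 4I)^(k+1))).

So m_A(x) = (x + 4)^2.

m_A(x) = (x + 4)^2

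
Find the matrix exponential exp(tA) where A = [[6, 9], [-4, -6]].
A has Jordan form J = [[0, 1], [0, 0]] with A = PJP^{-1}, so e^{tA} = P e^{tJ} P^{-1}.

For a Jordan block J_k(λ), e^{tJ_k(λ)} = e^{λt} · (I + tN + t^2 N^2/2! + ... + t^{k-1} N^{k-1}/(k-1)!) where N is the nilpotent superdiagonal part.

Assembling the blocks and conjugating back gives the entries of e^{tA} as shown above.

e^{tA} = [[6*t + 1, 9*t], [-4*t, 1 - 6*t]]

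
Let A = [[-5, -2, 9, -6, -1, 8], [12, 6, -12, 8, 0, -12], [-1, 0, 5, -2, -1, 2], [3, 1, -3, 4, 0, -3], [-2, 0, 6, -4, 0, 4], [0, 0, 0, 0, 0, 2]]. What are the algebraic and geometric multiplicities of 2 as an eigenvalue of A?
The characteristic polynomial is (x - 2)^6, so the factor x - 2 appears with exponent 6: the algebraic multiplicity is 6.

rank(A - 2I) = 2, so the eigenspace has dimension 6 - 2 = 4: the geometric multiplicity is 4.

Since 4 < 6, A is not diagonalizable.

algebraic multiplicity 6, geometric multiplicity 4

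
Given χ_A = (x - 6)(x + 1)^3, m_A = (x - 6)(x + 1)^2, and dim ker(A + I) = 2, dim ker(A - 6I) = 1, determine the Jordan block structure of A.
Jordan blocks: (-1, 2), (-1, 1), (6, 1)

λ = -1: algebraic multiplicity 3 (exponent in χ_A), largest block size 2 (exponent in m_A), 2 blocks (geometric multiplicity). These force block sizes [2, 1].
λ = 6: algebraic multiplicity 1 (exponent in χ_A), largest block size 1 (exponent in m_A), 1 block (geometric multiplicity). This forces block sizes [1].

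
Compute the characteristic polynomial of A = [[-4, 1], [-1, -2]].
χ_A(x) = (x + 3)^2

xI - A = [[x + 4, -1], [1, x + 2]].

Expanding det(xI - A) along the first row:
det(xI - A) = + (x + 4)·det([[x + 2]]) - (-1)·det([[1]]).

Evaluating gives χ_A(x) = x^2 + 6x + 9 = (x + 3)^2.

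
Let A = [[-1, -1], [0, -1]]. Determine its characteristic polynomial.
xI - A = [[x + 1, 1], [0, x + 1]].

Expanding det(xI - A) along the first row:
det(xI - A) = + (x + 1)·det([[x + 1]]) - (1)·det([[0]]).

Evaluating gives χ_A(x) = x^2 + 2x + 1 = (x + 1)^2.

χ_A(x) = (x + 1)^2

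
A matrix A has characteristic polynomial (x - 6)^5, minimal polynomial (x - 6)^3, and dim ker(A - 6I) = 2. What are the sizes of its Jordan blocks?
Jordan blocks: (6, 3), (6, 2)

λ = 6: algebraic multiplicity 5 (exponent in χ_A), largest block size 3 (exponent in m_A), 2 blocks (geometric multiplicity). These force block sizes [3, 2].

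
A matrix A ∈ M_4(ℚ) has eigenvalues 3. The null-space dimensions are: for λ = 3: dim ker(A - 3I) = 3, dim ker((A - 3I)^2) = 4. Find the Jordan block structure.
Jordan blocks: (3, 2), (3, 1), (3, 1)

λ = 3: successive nullity increments [3, 1] count blocks of size ≥ k; block sizes are [2, 1, 1].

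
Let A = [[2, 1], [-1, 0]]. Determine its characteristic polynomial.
χ_A(x) = (x - 1)^2

xI - A = [[x - 2, -1], [1, x]].

Expanding det(xI - A) along the first row:
det(xI - A) = + (x - 2)·det([[x]]) - (-1)·det([[1]]).

Evaluating gives χ_A(x) = x^2 - 2x + 1 = (x - 1)^2.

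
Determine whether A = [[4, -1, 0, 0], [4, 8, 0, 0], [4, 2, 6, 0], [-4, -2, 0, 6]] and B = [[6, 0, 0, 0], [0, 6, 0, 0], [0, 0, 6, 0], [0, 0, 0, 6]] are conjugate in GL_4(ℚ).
Both have characteristic polynomial (x - 6)^4, but the minimal polynomial of A is (x - 6)^2 while the minimal polynomial of B is x - 6. The minimal polynomial is a similarity invariant, so A and B are not similar.

No.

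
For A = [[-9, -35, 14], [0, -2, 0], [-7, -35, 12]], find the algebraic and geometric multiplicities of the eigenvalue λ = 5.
The characteristic polynomial is (x - 5)(x + 2)^2, so the factor x - 5 appears with exponent 1: the algebraic multiplicity is 1.

rank(A - 5I) = 2, so the eigenspace has dimension 3 - 2 = 1: the geometric multiplicity is 1.

algebraic multiplicity 1, geometric multiplicity 1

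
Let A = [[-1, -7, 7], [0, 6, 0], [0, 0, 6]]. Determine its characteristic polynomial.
xI - A = [[x + 1, 7, -7], [0, x - 6, 0], [0, 0, x - 6]].

Expanding det(xI - A) along the first row:
det(xI - A) = + (x + 1)·det([[x - 6, 0], [0, x - 6]]) - (7)·det([[0, 0], [0, x - 6]]) + (-7)·det([[0, x - 6], [0, 0]]).

Evaluating gives χ_A(x) = x^3 - 11x^2 + 24x + 36 = (x - 6)^2(x + 1).

χ_A(x) = (x - 6)^2(x + 1)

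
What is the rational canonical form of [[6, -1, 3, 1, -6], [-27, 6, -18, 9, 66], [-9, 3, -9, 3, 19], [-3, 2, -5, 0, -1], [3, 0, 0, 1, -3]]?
R = [[0, 0, 0, 0, -9], [1, 0, 0, 0, 9], [0, 1, 0, 0, 1], [0, 0, 1, 0, 8], [0, 0, 0, 1, 0]]

The invariant factors of A (the non-unit diagonal entries of the Smith normal form of xI - A over ℚ[x]) are (x - 3)(x + 3)(x^3 + x - 1), each dividing the next. The characteristic polynomial is their product, (x - 3)(x + 3)(x^3 + x - 1).

The rational canonical form is the block-diagonal matrix of companion matrices C(f_i):
R = [[0, 0, 0, 0, -9], [1, 0, 0, 0, 9], [0, 1, 0, 0, 1], [0, 0, 1, 0, 8], [0, 0, 0, 1, 0]].

Note the characteristic polynomial does not split into linear factors over ℚ, so A has no Jordan form over ℚ; the rational canonical form exists over any field.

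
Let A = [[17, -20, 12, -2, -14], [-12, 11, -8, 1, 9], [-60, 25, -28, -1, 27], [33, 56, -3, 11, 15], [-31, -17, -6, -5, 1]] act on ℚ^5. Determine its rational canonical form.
R = [[0, -6, 0, 0, 0], [1, 3, 0, 0, 0], [0, 0, 0, 0, 36], [0, 0, 1, 0, -24], [0, 0, 0, 1, 9]]

The invariant factors of A (the non-unit diagonal entries of the Smith normal form of xI - A over ℚ[x]) are x^2 - 3x + 6, (x - 6)(x^2 - 3x + 6), each dividing the next. The characteristic polynomial is their product, (x - 6)(x^2 - 3x + 6)^2.

The rational canonical form is the block-diagonal matrix of companion matrices C(f_i):
R = [[0, -6, 0, 0, 0], [1, 3, 0, 0, 0], [0, 0, 0, 0, 36], [0, 0, 1, 0, -24], [0, 0, 0, 1, 9]].

Note the characteristic polynomial does not split into linear factors over ℚ, so A has no Jordan form over ℚ; the rational canonical form exists over any field.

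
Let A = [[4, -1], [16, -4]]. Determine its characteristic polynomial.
χ_A(x) = x^2

xI - A = [[x - 4, 1], [-16, x + 4]].

Expanding det(xI - A) along the first row:
det(xI - A) = + (x - 4)·det([[x + 4]]) - (1)·det([[-16]]).

Evaluating gives χ_A(x) = x^2.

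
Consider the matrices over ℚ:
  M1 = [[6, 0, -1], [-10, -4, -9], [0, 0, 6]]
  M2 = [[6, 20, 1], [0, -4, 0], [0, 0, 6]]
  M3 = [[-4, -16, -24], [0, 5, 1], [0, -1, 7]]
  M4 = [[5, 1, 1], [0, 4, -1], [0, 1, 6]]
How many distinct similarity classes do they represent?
2 classes: {M1, M2, M3}, {M4}

Characteristic polynomials: χ_{M1} = (x - 6)^2(x + 4), χ_{M2} = (x - 6)^2(x + 4), χ_{M3} = (x - 6)^2(x + 4), χ_{M4} = (x - 5)^3.

{M1, M2, M3}: invariant factors (x - 6)^2(x + 4).

{M4}: invariant factors x - 5, (x - 5)^2.

Matrices are similar if and only if their invariant-factor lists agree; the partition into similarity classes is {M1, M2, M3}, {M4}.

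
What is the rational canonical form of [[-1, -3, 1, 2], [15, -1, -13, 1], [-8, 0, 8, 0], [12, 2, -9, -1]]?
R = [[0, 0, 0, 8], [1, 0, 0, -4], [0, 1, 0, -6], [0, 0, 1, 5]]

The invariant factors of A (the non-unit diagonal entries of the Smith normal form of xI - A over ℚ[x]) are (x - 2)^3(x + 1), each dividing the next. The characteristic polynomial is their product, (x - 2)^3(x + 1).

The rational canonical form is the block-diagonal matrix of companion matrices C(f_i):
R = [[0, 0, 0, 8], [1, 0, 0, -4], [0, 1, 0, -6], [0, 0, 1, 5]].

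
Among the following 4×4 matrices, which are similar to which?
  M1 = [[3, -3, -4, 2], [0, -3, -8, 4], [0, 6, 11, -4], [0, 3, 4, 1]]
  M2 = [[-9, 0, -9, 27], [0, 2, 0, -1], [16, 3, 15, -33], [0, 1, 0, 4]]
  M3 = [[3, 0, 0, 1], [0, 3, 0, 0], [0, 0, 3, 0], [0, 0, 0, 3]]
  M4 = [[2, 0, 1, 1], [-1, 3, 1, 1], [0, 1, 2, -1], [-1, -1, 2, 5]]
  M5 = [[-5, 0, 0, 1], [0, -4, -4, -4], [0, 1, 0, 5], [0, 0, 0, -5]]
3 classes: {M1, M3}, {M2, M4}, {M5}

Characteristic polynomials: χ_{M1} = (x - 3)^4, χ_{M2} = (x - 3)^4, χ_{M3} = (x - 3)^4, χ_{M4} = (x - 3)^4, χ_{M5} = (x + 2)^2(x + 5)^2.

{M1, M3}: invariant factors x - 3, x - 3, (x - 3)^2.

{M2, M4}: invariant factors (x - 3)^2, (x - 3)^2.

{M5}: invariant factors (x + 2)^2(x + 5)^2.

Matrices are similar if and only if their invariant-factor lists agree; the partition into similarity classes is {M1, M3}, {M2, M4}, {M5}.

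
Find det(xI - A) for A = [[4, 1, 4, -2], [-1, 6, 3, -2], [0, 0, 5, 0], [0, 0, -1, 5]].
χ_A(x) = (x - 5)^4

xI - A = [[x - 4, -1, -4, 2], [1, x - 6, -3, 2], [0, 0, x - 5, 0], [0, 0, 1, x - 5]].

Expanding det(xI - A) along the first row:
det(xI - A) = + (x - 4)·det([[x - 6, -3, 2], [0, x - 5, 0], [0, 1, x - 5]]) - (-1)·det([[1, -3, 2], [0, x - 5, 0], [0, 1, x - 5]]) + (-4)·det([[1, x - 6, 2], [0, 0, 0], [0, 0, x - 5]]) - (2)·det([[1, x - 6, -3], [0, 0, x - 5], [0, 0, 1]]).

Evaluating gives χ_A(x) = x^4 - 20x^3 + 150x^2 - 500x + 625 = (x - 5)^4.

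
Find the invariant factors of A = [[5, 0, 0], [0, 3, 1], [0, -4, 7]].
The Jordan structure of A has elementary divisors (x - 5)^2, (x - 5). Arranging the block sizes at each eigenvalue in decreasing order and taking row products gives the invariant factors.

Invariant factors (smallest first, each dividing the next): x - 5, (x - 5)^2.

Check: the last factor (x - 5)^2 is the minimal polynomial, and the product (x - 5)^3 is the characteristic polynomial.

x - 5, (x - 5)^2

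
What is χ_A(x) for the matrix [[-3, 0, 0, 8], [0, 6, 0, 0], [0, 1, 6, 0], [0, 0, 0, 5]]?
xI - A = [[x + 3, 0, 0, -8], [0, x - 6, 0, 0], [0, -1, x - 6, 0], [0, 0, 0, x - 5]].

Expanding det(xI - A) along the first row:
det(xI - A) = + (x + 3)·det([[x - 6, 0, 0], [-1, x - 6, 0], [0, 0, x - 5]]) - (0)·det([[0, 0, 0], [0, x - 6, 0], [0, 0, x - 5]]) + (0)·det([[0, x - 6, 0], [0, -1, 0], [0, 0, x - 5]]) - (-8)·det([[0, x - 6, 0], [0, -1, x - 6], [0, 0, 0]]).

Evaluating gives χ_A(x) = x^4 - 14x^3 + 45x^2 + 108x - 540 = (x - 6)^2(x - 5)(x + 3).

χ_A(x) = (x - 6)^2(x - 5)(x + 3)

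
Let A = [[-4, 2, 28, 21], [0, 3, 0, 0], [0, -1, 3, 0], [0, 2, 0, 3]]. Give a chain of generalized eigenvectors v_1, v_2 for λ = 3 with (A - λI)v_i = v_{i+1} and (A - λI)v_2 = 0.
v_1 = [[0, 1, 0, 0]]^T, v_2 = [[2, 0, -1, 2]]^T

We seek v_1 ∈ ker((A - 3I)^2) \ ker(A - 3I), then set v_{i+1} = (A - 3I) v_i.

One such chain is v_1 = [[0, 1, 0, 0]]^T, v_2 = [[2, 0, -1, 2]]^T. Check: (A - 3I) v_2 = [[0, 0, 0, 0]]^T = 0.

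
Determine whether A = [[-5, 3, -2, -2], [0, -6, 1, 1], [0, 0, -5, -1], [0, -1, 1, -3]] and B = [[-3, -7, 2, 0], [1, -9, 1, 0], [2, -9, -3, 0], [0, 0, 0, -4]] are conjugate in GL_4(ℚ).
Two matrices over a field are similar if and only if they have the same invariant factors.

Both A and B have characteristic polynomial (x + 4)(x + 5)^3 and minimal polynomial (x + 4)(x + 5)^3. Computing further, both have invariant factors (x + 4)(x + 5)^3. Hence A and B are similar.

Yes.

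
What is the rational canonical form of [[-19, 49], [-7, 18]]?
The invariant factors of A (the non-unit diagonal entries of the Smith normal form of xI - A over ℚ[x]) are x^2 + x + 1, each dividing the next. The characteristic polynomial is their product, x^2 + x + 1.

The rational canonical form is the block-diagonal matrix of companion matrices C(f_i):
R = [[0, -1], [1, -1]].

Note the characteristic polynomial does not split into linear factors over ℚ, so A has no Jordan form over ℚ; the rational canonical form exists over any field.

R = [[0, -1], [1, -1]]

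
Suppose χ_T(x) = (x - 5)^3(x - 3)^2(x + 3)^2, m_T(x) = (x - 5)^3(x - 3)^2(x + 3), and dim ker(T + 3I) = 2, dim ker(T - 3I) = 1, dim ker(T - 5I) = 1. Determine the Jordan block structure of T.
Jordan blocks: (-3, 1), (-3, 1), (3, 2), (5, 3)

λ = -3: algebraic multiplicity 2 (exponent in χ_T), largest block size 1 (exponent in m_T), 2 blocks (geometric multiplicity). These force block sizes [1, 1].
λ = 3: algebraic multiplicity 2 (exponent in χ_T), largest block size 2 (exponent in m_T), 1 block (geometric multiplicity). This forces block sizes [2].
λ = 5: algebraic multiplicity 3 (exponent in χ_T), largest block size 3 (exponent in m_T), 1 block (geometric multiplicity). This forces block sizes [3].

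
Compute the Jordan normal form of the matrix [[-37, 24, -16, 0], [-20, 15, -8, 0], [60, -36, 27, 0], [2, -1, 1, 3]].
J = [[-1, 0, 0, 0], [0, 3, 1, 0], [0, 0, 3, 0], [0, 0, 0, 3]]

The characteristic polynomial is det(xI - A) = (x - 3)^3(x + 1), so the eigenvalues are -1 (algebraic multiplicity 1), 3 (algebraic multiplicity 3).

For λ = -1: algebraic multiplicity 1 gives one 1×1 block.

For λ = 3: rank(A - 3I) = 2, rank((A - 3I)^2) = 1. The eigenspace has dimension 4 - 2 = 2, so there are 2 Jordan blocks; the rank sequence gives block sizes [2, 1].

Assembling the blocks gives the Jordan form J above.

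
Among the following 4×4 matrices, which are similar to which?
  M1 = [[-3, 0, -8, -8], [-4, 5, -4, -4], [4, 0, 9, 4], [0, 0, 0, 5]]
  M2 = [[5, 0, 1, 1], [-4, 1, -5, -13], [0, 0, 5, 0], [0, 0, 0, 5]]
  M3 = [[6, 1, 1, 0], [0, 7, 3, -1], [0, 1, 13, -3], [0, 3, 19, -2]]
3 classes: {M1}, {M2}, {M3}

Characteristic polynomials: χ_{M1} = (x - 5)^3(x - 1), χ_{M2} = (x - 5)^3(x - 1), χ_{M3} = (x - 6)^4.

{M1}: invariant factors x - 5, x - 5, (x - 5)(x - 1).

{M2}: invariant factors x - 5, (x - 5)^2(x - 1).

{M3}: invariant factors x - 6, (x - 6)^3.

Matrices are similar if and only if their invariant-factor lists agree; the partition into similarity classes is {M1}, {M2}, {M3}.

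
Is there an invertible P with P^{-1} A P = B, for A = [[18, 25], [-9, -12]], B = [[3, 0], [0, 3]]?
No.

Both have characteristic polynomial (x - 3)^2, but the minimal polynomial of A is (x - 3)^2 while the minimal polynomial of B is x - 3. The minimal polynomial is a similarity invariant, so A and B are not similar.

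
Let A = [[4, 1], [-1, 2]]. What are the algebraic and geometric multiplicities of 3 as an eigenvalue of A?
The characteristic polynomial is (x - 3)^2, so the factor x - 3 appears with exponent 2: the algebraic multiplicity is 2.

rank(A - 3I) = 1, so the eigenspace has dimension 2 - 1 = 1: the geometric multiplicity is 1.

Since 1 < 2, A is not diagonalizable.

algebraic multiplicity 2, geometric multiplicity 1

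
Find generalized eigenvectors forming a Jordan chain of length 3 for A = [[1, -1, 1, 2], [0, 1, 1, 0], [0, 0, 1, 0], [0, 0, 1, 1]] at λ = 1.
v_1 = [[0, -1, 1, -1]]^T, v_2 = [[0, 1, 0, 1]]^T, v_3 = [[1, 0, 0, 0]]^T

We seek v_1 ∈ ker((A - I)^3) \ ker((A - I)^2), then set v_{i+1} = (A - I) v_i.

One such chain is v_1 = [[0, -1, 1, -1]]^T, v_2 = [[0, 1, 0, 1]]^T, v_3 = [[1, 0, 0, 0]]^T. Check: (A - I) v_3 = [[0, 0, 0, 0]]^T = 0.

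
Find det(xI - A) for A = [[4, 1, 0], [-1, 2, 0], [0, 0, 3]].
xI - A = [[x - 4, -1, 0], [1, x - 2, 0], [0, 0, x - 3]].

Expanding det(xI - A) along the first row:
det(xI - A) = + (x - 4)·det([[x - 2, 0], [0, x - 3]]) - (-1)·det([[1, 0], [0, x - 3]]) + (0)·det([[1, x - 2], [0, 0]]).

Evaluating gives χ_A(x) = x^3 - 9x^2 + 27x - 27 = (x - 3)^3.

χ_A(x) = (x - 3)^3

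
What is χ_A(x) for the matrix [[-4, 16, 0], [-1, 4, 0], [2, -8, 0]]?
χ_A(x) = x^3

xI - A = [[x + 4, -16, 0], [1, x - 4, 0], [-2, 8, x]].

Expanding det(xI - A) along the first row:
det(xI - A) = + (x + 4)·det([[x - 4, 0], [8, x]]) - (-16)·det([[1, 0], [-2, x]]) + (0)·det([[1, x - 4], [-2, 8]]).

Evaluating gives χ_A(x) = x^3.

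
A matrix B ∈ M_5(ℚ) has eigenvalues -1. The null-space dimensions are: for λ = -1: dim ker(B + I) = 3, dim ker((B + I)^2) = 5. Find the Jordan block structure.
Jordan blocks: (-1, 2), (-1, 2), (-1, 1)

λ = -1: successive nullity increments [3, 2] count blocks of size ≥ k; block sizes are [2, 2, 1].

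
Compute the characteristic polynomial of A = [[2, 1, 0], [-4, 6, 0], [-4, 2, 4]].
xI - A = [[x - 2, -1, 0], [4, x - 6, 0], [4, -2, x - 4]].

Expanding det(xI - A) along the first row:
det(xI - A) = + (x - 2)·det([[x - 6, 0], [-2, x - 4]]) - (-1)·det([[4, 0], [4, x - 4]]) + (0)·det([[4, x - 6], [4, -2]]).

Evaluating gives χ_A(x) = x^3 - 12x^2 + 48x - 64 = (x - 4)^3.

χ_A(x) = (x - 4)^3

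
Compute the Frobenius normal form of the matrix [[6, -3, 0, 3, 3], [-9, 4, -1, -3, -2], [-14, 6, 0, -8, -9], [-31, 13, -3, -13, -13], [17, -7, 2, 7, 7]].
The invariant factors of A (the non-unit diagonal entries of the Smith normal form of xI - A over ℚ[x]) are (x - 3)(x - 1)(x^3 + x + 1), each dividing the next. The characteristic polynomial is their product, (x - 3)(x - 1)(x^3 + x + 1).

The rational canonical form is the block-diagonal matrix of companion matrices C(f_i):
R = [[0, 0, 0, 0, -3], [1, 0, 0, 0, 1], [0, 1, 0, 0, 3], [0, 0, 1, 0, -4], [0, 0, 0, 1, 4]].

Note the characteristic polynomial does not split into linear factors over ℚ, so A has no Jordan form over ℚ; the rational canonical form exists over any field.

R = [[0, 0, 0, 0, -3], [1, 0, 0, 0, 1], [0, 1, 0, 0, 3], [0, 0, 1, 0, -4], [0, 0, 0, 1, 4]]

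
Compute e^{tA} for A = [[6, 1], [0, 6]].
A has Jordan form J = [[6, 1], [0, 6]] with A = PJP^{-1}, so e^{tA} = P e^{tJ} P^{-1}.

For a Jordan block J_k(λ), e^{tJ_k(λ)} = e^{λt} · (I + tN + t^2 N^2/2! + ... + t^{k-1} N^{k-1}/(k-1)!) where N is the nilpotent superdiagonal part.

Assembling the blocks and conjugating back gives the entries of e^{tA} as shown above.

e^{tA} = [[e^{6*t}, t*e^{6*t}], [0, e^{6*t}]]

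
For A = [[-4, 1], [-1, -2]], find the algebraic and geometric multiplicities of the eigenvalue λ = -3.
algebraic multiplicity 2, geometric multiplicity 1

The characteristic polynomial is (x + 3)^2, so the factor x + 3 appears with exponent 2: the algebraic multiplicity is 2.

rank(A + 3I) = 1, so the eigenspace has dimension 2 - 1 = 1: the geometric multiplicity is 1.

Since 1 < 2, A is not diagonalizable.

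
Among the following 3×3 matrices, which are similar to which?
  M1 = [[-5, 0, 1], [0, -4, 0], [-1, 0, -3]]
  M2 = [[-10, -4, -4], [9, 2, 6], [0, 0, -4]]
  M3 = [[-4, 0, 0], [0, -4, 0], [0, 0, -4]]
2 classes: {M1, M2}, {M3}

Characteristic polynomials: χ_{M1} = (x + 4)^3, χ_{M2} = (x + 4)^3, χ_{M3} = (x + 4)^3.

{M1, M2}: invariant factors x + 4, (x + 4)^2.

{M3}: invariant factors x + 4, x + 4, x + 4.

Matrices are similar if and only if their invariant-factor lists agree; the partition into similarity classes is {M1, M2}, {M3}.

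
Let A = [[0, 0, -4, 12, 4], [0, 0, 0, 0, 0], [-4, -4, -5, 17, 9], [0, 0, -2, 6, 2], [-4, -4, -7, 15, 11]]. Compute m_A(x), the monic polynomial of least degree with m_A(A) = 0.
The characteristic polynomial factors as x^2(x - 4)^3. The minimal polynomial is ∏(x - λ)^{k_λ} where k_λ is the size of the largest Jordan block at λ.

For λ = 0: rank(A) = 3, and the largest Jordan block has size 1 (the smallest k with rank(A^k) = rank(A^(k+1))).
For λ = 4: rank(A - 4I) = 3, and the largest Jordan block has size 2 (the smallest k with rank((A - 4I)^k) = rank((A - 4I)^(k+1))).

So m_A(x) = x(x - 4)^2.

m_A(x) = x(x - 4)^2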